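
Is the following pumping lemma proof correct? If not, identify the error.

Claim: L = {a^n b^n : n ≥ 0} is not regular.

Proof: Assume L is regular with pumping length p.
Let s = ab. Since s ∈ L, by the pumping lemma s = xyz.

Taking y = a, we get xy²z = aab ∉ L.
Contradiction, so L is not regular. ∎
The proof is INCORRECT.

Error: The string s = ab may be shorter than p.
The pumping lemma only applies to strings with |s| ≥ p, and p is not under our control.
We must choose s in terms of p, e.g. s = a^p b^p, to ensure |s| ≥ p.
(The proof also fixes one particular y; a valid argument must handle every decomposition with |xy| ≤ p and |y| ≥ 1 — for s = a^p b^p this forces y = a^k, and then xy²z = a^(p+k) b^p ∉ L.)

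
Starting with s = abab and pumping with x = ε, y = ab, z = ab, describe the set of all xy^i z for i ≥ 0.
{xy^i z : i ≥ 0} = {(ab)^(i+1) : i ≥ 0} = {ab, abab, ababab, ...}

With x = ε, y = ab, z = ab: Pumping 'ab' gives strings of alternating a's and b's.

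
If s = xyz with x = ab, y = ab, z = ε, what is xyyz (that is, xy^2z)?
ababab

Given x = 'ab', y = 'ab', z = '' and i = 2:

xy^2z = x + y·y·...·y (2 times) + z
       = 'ab' + 'ab'^2 + ''
       = 'ab' + 'abab' + ''
       = 'ababab'

The pumped string is 'ababab' with length 6.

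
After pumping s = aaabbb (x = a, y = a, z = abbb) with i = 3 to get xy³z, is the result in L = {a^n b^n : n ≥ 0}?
No

xy³z = a · aaa · abbb = aaaaabbb.
aaaaabbb has 5 a's and 3 b's; 5 ≠ 3, so it is not in L.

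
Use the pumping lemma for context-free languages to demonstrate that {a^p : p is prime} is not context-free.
Assume for contradiction that L is context-free, and let p ≥ 1 be the pumping length given by the pumping lemma for CFLs.
Choose a prime q with q ≥ p and let s = a^q. Then s ∈ L and |s| = q ≥ p.
By the CFL pumping lemma, s = uvxyz for some u, v, x, y, z with |vxy| ≤ p, |vy| ≥ 1, and uv^i xy^i z ∈ L for every i ≥ 0.
All symbols are a's, so only lengths matter: let k = |vy|, with 1 ≤ k ≤ p. Then |uv^i xy^i z| = q + (i − 1)k.

Take i = q + 1: the length is q + qk = q(k + 1).
Both factors satisfy q ≥ 2 and k + 1 ≥ 2, so q(k + 1) is composite and uv^(q+1) xy^(q+1) z ∉ L.

This contradicts the CFL pumping lemma, which requires uv^i xy^i z ∈ L for all i ≥ 0.
Hence L = {a^p : p is prime} is not context-free. ∎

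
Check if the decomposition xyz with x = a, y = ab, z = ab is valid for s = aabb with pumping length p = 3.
Violated: xyz = s

The decomposition x = a, y = ab, z = ab for s = aabb with p = 3
violates the constraint: xyz = s

xyz = 'a' + 'ab' + 'ab' = 'aabab' ≠ 'aabb' = s. The decomposition doesn't reconstruct s.

Pumping lemma constraints:
1. xyz = s (decomposition is valid)
2. |xy| ≤ p
3. |y| > 0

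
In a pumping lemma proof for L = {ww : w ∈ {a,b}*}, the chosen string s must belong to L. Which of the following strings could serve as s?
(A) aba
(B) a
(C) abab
(C) abab

The pumping lemma is applied to a string s that lies in L, so first check membership of each option:
- (A) aba has odd length 3, so it cannot be written as ww and is not in L ✗
- (B) a has odd length 1, so it cannot be written as ww and is not in L ✗
- (C) abab splits into halves ab · ab, which are equal, so it is in L (w = ab) ✓

Only (C) abab is in L, so it is the only candidate that could play the role of s.
(In a complete proof one picks s in terms of the pumping length p so that |s| ≥ p is guaranteed; a fixed string like abab illustrates the shape of such an s.)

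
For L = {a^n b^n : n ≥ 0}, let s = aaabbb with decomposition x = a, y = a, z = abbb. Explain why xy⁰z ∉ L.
xy⁰z = aabbb ∉ L

Pumping with i = 0 replaces y = a by y⁰ = ε:
- Original: s = xyz = aaabbb; aaabbb = a^3 b^3 has equal counts (3 = 3), so it is in L
- Pumped: xy⁰z = a · ε · abbb = aabbb
- aabbb has 2 a's and 3 b's; 2 ≠ 3, so it is not in L

The pumping lemma would require xy⁰z ∈ L, so this decomposition yields a contradiction.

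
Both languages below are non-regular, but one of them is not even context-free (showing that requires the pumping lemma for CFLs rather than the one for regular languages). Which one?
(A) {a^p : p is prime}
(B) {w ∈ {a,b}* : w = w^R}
(A) {a^p : p is prime}

(A) {a^p : p is prime} requires the CFL pumping lemma.

- {w ∈ {a,b}* : w = w^R} is context-free (but not regular)
  • Can be shown non-regular with the regular pumping lemma
  • After pumping, the string is no longer symmetric

- {a^p : p is prime} is NOT context-free
  • Requires the CFL pumping lemma to prove
  • The CFL pumping lemma also fails because prime gaps are unbounded

The CFL pumping lemma is "stronger" in that it can prove non-membership
in the larger class of context-free languages.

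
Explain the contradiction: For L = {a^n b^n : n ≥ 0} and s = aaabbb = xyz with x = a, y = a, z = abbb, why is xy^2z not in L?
xy²z = aaaabbb ∉ L

Pumping with i = 2 replaces y = a by y² = aa:
- Original: s = xyz = aaabbb; aaabbb = a^3 b^3 has equal counts (3 = 3), so it is in L
- Pumped: xy²z = a · aa · abbb = aaaabbb
- aaaabbb has 4 a's and 3 b's; 4 ≠ 3, so it is not in L

The pumping lemma would require xy²z ∈ L, so this decomposition yields a contradiction.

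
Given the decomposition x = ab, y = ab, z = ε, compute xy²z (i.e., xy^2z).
ababab

Given x = 'ab', y = 'ab', z = '' and i = 2:

xy^2z = x + y·y·...·y (2 times) + z
       = 'ab' + 'ab'^2 + ''
       = 'ab' + 'abab' + ''
       = 'ababab'

The pumped string is 'ababab' with length 6.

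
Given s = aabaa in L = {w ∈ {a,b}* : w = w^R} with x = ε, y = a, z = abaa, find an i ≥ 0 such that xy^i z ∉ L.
i = 0

xy⁰z = ε · ε · abaa = abaa; abaa reversed is aaba ≠ abaa, so it is not a palindrome and is not in L.
(Other choices also work, e.g. i = 2, 3; only i = 1 is guaranteed to stay in L since xy¹z = s.)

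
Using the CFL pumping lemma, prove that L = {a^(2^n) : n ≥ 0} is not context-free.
Assume for contradiction that L is context-free, and let p ≥ 1 be the pumping length given by the pumping lemma for CFLs.
Choose s = a^(2^p). Then s ∈ L and |s| = 2^p ≥ p.
By the CFL pumping lemma, s = uvxyz for some u, v, x, y, z with |vxy| ≤ p, |vy| ≥ 1, and uv^i xy^i z ∈ L for every i ≥ 0.
All symbols are a's, so only lengths matter: let k = |vy|, with 1 ≤ k ≤ |vxy| ≤ p < 2^p.

Take i = 2: |uv²xy²z| = 2^p + k, and 2^p < 2^p + k < 2^p + 2^p = 2^(p+1).
So the length lies strictly between consecutive powers of two and is not a power of 2; uv²xy²z ∉ L.

This contradicts the CFL pumping lemma, which requires uv^i xy^i z ∈ L for all i ≥ 0.
Hence L = {a^(2^n) : n ≥ 0} is not context-free. ∎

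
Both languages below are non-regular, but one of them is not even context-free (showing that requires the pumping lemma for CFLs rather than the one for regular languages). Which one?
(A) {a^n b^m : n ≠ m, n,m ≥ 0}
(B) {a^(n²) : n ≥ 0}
(B) {a^(n²) : n ≥ 0}

(B) {a^(n²) : n ≥ 0} requires the CFL pumping lemma.

- {a^n b^m : n ≠ m, n,m ≥ 0} is context-free (but not regular)
  • Can be shown non-regular with the regular pumping lemma
  • After pumping a's, we can make n = m

- {a^(n²) : n ≥ 0} is NOT context-free
  • Requires the CFL pumping lemma to prove
  • Gaps between squares grow unboundedly

The CFL pumping lemma is "stronger" in that it can prove non-membership
in the larger class of context-free languages.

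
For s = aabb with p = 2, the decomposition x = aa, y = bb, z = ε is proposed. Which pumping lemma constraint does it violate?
Violated: |xy| ≤ p

The decomposition x = aa, y = bb, z = ε for s = aabb with p = 2
violates the constraint: |xy| ≤ p

|xy| = |aabb| = 4 > 2 = p. The decomposition puts too many characters in xy.

Pumping lemma constraints:
1. xyz = s (decomposition is valid)
2. |xy| ≤ p
3. |y| > 0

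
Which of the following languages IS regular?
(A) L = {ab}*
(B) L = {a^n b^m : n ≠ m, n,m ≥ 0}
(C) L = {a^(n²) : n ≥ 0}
(A) {ab}*

(A) L = {ab}* is regular.

This can be recognized by a finite automaton (DFA/NFA).
Regular expressions like {ab}* define regular languages.

The other choices are not regular:
- {a^n b^m : n ≠ m, n,m ≥ 0}: After pumping a's, we can make n = m
- {a^(n²) : n ≥ 0}: After pumping, length is no longer a perfect square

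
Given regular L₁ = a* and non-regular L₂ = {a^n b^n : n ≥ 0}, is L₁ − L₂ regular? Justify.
Yes — L₁ − L₂ is regular.

The only string of a* that lies in {a^n b^n} is ε, so L₁ − L₂ = a* − {ε} = a⁺ = aa*, which is regular.

Note that the bare facts "L₁ regular, L₂ non-regular" do not settle the question by themselves: the closure of regular languages under ∪, ∩, complement and difference applies only when BOTH operands are regular. With a non-regular operand the result can come out regular or non-regular depending on the specific languages, so one has to work out L₁ − L₂ for this particular pair, as above.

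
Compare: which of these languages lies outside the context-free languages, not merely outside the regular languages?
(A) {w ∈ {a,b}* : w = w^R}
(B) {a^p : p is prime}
(B) {a^p : p is prime}

(B) {a^p : p is prime} requires the CFL pumping lemma.

- {w ∈ {a,b}* : w = w^R} is context-free (but not regular)
  • Can be shown non-regular with the regular pumping lemma
  • After pumping, the string is no longer symmetric

- {a^p : p is prime} is NOT context-free
  • Requires the CFL pumping lemma to prove
  • The CFL pumping lemma also fails because prime gaps are unbounded

The CFL pumping lemma is "stronger" in that it can prove non-membership
in the larger class of context-free languages.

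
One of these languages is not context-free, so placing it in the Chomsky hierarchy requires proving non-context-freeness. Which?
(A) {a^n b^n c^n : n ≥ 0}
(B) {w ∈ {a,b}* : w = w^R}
(A) {a^n b^n c^n : n ≥ 0}

(A) {a^n b^n c^n : n ≥ 0} requires the CFL pumping lemma.

- {w ∈ {a,b}* : w = w^R} is context-free (but not regular)
  • Can be shown non-regular with the regular pumping lemma
  • After pumping, the string is no longer symmetric

- {a^n b^n c^n : n ≥ 0} is NOT context-free
  • Requires the CFL pumping lemma to prove
  • Cannot maintain three equal counts simultaneously

The CFL pumping lemma is "stronger" in that it can prove non-membership
in the larger class of context-free languages.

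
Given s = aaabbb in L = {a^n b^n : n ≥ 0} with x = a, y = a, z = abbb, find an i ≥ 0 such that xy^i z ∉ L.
i = 0

xy⁰z = a · ε · abbb = aabbb; aabbb has 2 a's and 3 b's; 2 ≠ 3, so it is not in L.
(Other choices also work, e.g. i = 2, 3; only i = 1 is guaranteed to stay in L since xy¹z = s.)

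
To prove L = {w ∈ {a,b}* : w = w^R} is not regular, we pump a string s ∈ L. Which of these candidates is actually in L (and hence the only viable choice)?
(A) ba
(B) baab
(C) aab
(B) baab

The pumping lemma is applied to a string s that lies in L, so first check membership of each option:
- (A) ba reversed is ab ≠ ba, so it is not a palindrome and is not in L ✗
- (B) baab reversed is baab, the same string, so it is a palindrome and is in L ✓
- (C) aab reversed is baa ≠ aab, so it is not a palindrome and is not in L ✗

Only (B) baab is in L, so it is the only candidate that could play the role of s.
(In a complete proof one picks s in terms of the pumping length p so that |s| ≥ p is guaranteed; a fixed string like baab illustrates the shape of such an s.)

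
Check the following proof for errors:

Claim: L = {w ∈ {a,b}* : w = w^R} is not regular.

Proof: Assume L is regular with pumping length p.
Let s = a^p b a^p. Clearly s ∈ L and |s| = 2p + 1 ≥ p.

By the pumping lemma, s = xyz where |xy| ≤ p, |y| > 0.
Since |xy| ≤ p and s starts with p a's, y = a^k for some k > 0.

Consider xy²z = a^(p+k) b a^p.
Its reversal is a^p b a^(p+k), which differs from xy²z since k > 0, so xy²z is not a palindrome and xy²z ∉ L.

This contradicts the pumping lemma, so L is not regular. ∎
The proof is correct.

This proof is valid because:
1. s = a^p b a^p is in L and is chosen in terms of p, so |s| ≥ p holds for every p
2. The decomposition analysis is correct: |xy| ≤ p forces y to lie inside the leading a's
3. The contradiction is valid: a^(p+k) b a^p has more a's before the b than after it, so it is not a palindrome
4. The conclusion follows logically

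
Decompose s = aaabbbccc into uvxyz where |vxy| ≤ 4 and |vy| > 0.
u='aa', v='a', x='bb', y='b', z='ccc'

For s = aaabbbccc with pumping length p = 4:

One valid decomposition:
- u = 'aa'
- v = 'a'
- x = 'bb'
- y = 'b'
- z = 'ccc'

Verification:
- uvxyz = 'aa' + 'a' + 'bb' + 'b' + 'ccc' = aaabbbccc ✓
- |vxy| = |'abbb'| = 4 ≤ 4 ✓
- |vy| = |'ab'| = 2 > 0 ✓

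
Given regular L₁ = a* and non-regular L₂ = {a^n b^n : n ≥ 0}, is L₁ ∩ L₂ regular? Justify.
Yes — L₁ ∩ L₂ is regular.

A string of a* contains no b's, and the only string of {a^n b^n} with no b's is ε (n = 0). So L₁ ∩ L₂ = {ε}, a finite language, which is regular.

Note that the bare facts "L₁ regular, L₂ non-regular" do not settle the question by themselves: the closure of regular languages under ∪, ∩, complement and difference applies only when BOTH operands are regular. With a non-regular operand the result can come out regular or non-regular depending on the specific languages, so one has to work out L₁ ∩ L₂ for this particular pair, as above.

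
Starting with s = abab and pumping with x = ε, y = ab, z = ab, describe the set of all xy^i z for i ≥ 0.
{xy^i z : i ≥ 0} = {(ab)^(i+1) : i ≥ 0} = {ab, abab, ababab, ...}

With x = ε, y = ab, z = ab: Pumping 'ab' gives strings of alternating a's and b's.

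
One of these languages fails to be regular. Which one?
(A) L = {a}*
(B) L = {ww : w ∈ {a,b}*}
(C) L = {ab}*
(B) {ww : w ∈ {a,b}*}

(B) L = {ww : w ∈ {a,b}*} is NOT regular.

The pumping lemma can be used to prove this:
After pumping, the two halves no longer match

The other languages are regular because they can be recognized by finite automata.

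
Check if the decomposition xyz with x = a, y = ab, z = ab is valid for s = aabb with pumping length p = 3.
Violated: xyz = s

The decomposition x = a, y = ab, z = ab for s = aabb with p = 3
violates the constraint: xyz = s

xyz = 'a' + 'ab' + 'ab' = 'aabab' ≠ 'aabb' = s. The decomposition doesn't reconstruct s.

Pumping lemma constraints:
1. xyz = s (decomposition is valid)
2. |xy| ≤ p
3. |y| > 0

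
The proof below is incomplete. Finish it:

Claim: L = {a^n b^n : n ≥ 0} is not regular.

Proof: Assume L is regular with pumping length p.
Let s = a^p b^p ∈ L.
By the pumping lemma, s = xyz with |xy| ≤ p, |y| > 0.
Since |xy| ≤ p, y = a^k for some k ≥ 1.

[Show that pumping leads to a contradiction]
Consider xy²z = a^(p+k) b^p.

Since k ≥ 1, we have p + k > p.
So xy²z has more a's than b's: (p+k) a's vs p b's.
This means xy²z ∉ L because a^n b^n requires equal counts.

This contradicts the pumping lemma which states xy²z ∈ L.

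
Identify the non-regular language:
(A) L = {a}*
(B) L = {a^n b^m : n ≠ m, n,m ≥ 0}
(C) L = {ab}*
(B) {a^n b^m : n ≠ m, n,m ≥ 0}

(B) L = {a^n b^m : n ≠ m, n,m ≥ 0} is NOT regular.

The pumping lemma can be used to prove this:
After pumping a's, we can make n = m

The other languages are regular because they can be recognized by finite automata.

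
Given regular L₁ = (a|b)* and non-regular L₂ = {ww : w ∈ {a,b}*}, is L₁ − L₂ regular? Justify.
No — L₁ − L₂ is not regular.

L₁ − L₂ is the complement of {ww} within {a,b}*. If it were regular, its complement {ww} would be regular as well (regular languages are closed under complement) — contradiction. So L₁ − L₂ is not regular.

Note that the bare facts "L₁ regular, L₂ non-regular" do not settle the question by themselves: the closure of regular languages under ∪, ∩, complement and difference applies only when BOTH operands are regular. With a non-regular operand the result can come out regular or non-regular depending on the specific languages, so one has to work out L₁ − L₂ for this particular pair, as above.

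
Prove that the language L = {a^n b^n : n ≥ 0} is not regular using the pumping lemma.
Assume for contradiction that L is regular, and let p ≥ 1 be the pumping length given by the pumping lemma.
Choose s = a^p b^p. Then s ∈ L and |s| = 2p ≥ p.
By the pumping lemma, s = xyz for some x, y, z with |xy| ≤ p, |y| ≥ 1, and xy^i z ∈ L for every i ≥ 0.
Since |xy| ≤ p and the first p symbols of s are all a's, we must have y = a^k for some k with 1 ≤ k ≤ p.

Take i = 3: xy³z = a^(p + 2k) b^p.
This string has p + 2k a's but p b's, and p + 2k > p because k ≥ 1. So xy³z ∉ L.

This contradicts the pumping lemma, which requires xy^i z ∈ L for all i ≥ 0.
Hence L = {a^n b^n : n ≥ 0} is not regular. ∎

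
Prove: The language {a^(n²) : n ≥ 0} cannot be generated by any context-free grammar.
Assume for contradiction that L is context-free, and let p ≥ 1 be the pumping length given by the pumping lemma for CFLs.
Choose s = a^(p²). Then s ∈ L and |s| = p² ≥ p.
By the CFL pumping lemma, s = uvxyz for some u, v, x, y, z with |vxy| ≤ p, |vy| ≥ 1, and uv^i xy^i z ∈ L for every i ≥ 0.
All symbols are a's, so only lengths matter: let k = |vy|, with 1 ≤ k ≤ |vxy| ≤ p.

Take i = 2: |uv²xy²z| = p² + k, and p² < p² + k ≤ p² + p < (p + 1)².
So the length lies strictly between consecutive squares and is not a perfect square; uv²xy²z ∉ L.

This contradicts the CFL pumping lemma, which requires uv^i xy^i z ∈ L for all i ≥ 0.
Hence L = {a^(n²) : n ≥ 0} is not context-free. ∎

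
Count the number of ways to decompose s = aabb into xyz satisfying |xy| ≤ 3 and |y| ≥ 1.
6

For s = 'aabb' with pumping length p = 3:

Constraints: |xy| ≤ 3, |y| > 0

Valid decompositions (|xy| ≤ p, |y| ≥ 1):
  • x='', y='a', z='abb'
  • x='a', y='a', z='bb'
  • x='', y='aa', z='bb'
  • x='aa', y='b', z='b'
  • x='a', y='ab', z='b'
  • x='', y='aab', z='b'

Total count: 6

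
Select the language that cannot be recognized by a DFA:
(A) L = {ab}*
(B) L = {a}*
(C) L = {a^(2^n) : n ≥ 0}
(C) {a^(2^n) : n ≥ 0}

(C) L = {a^(2^n) : n ≥ 0} is NOT regular.

The pumping lemma can be used to prove this:
After pumping, length is no longer a power of 2

The other languages are regular because they can be recognized by finite automata.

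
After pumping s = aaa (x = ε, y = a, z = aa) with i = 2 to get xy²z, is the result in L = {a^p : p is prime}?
No

xy²z = ε · aa · aa = aaaa.
aaaa has length 4 = 2 × 2, which is not prime, so it is not in L.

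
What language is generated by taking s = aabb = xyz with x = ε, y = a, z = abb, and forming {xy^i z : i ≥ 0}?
{xy^i z : i ≥ 0} = {a^(i+1) b^2 : i ≥ 0} = {abb, aabb, aaabb, ...}

With x = ε, y = a, z = abb: Starting with aabb and pumping the first 'a' (z = abb keeps the second 'a'), we get strings with i+1 a's followed by 2 b's for i = 0, 1, 2, ...; note bb is not produced because z always contributes one a.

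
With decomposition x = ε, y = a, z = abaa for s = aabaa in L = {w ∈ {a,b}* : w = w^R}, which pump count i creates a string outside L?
i = 2

xy²z = ε · aa · abaa = aaabaa; aaabaa reversed is aabaaa ≠ aaabaa, so it is not a palindrome and is not in L.
(Other choices also work, e.g. i = 0, 3; only i = 1 is guaranteed to stay in L since xy¹z = s.)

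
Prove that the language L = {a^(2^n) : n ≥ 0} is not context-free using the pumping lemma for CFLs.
Assume for contradiction that L is context-free, and let p ≥ 1 be the pumping length given by the pumping lemma for CFLs.
Choose s = a^(2^p). Then s ∈ L and |s| = 2^p ≥ p.
By the CFL pumping lemma, s = uvxyz for some u, v, x, y, z with |vxy| ≤ p, |vy| ≥ 1, and uv^i xy^i z ∈ L for every i ≥ 0.
All symbols are a's, so only lengths matter: let k = |vy|, with 1 ≤ k ≤ |vxy| ≤ p < 2^p.

Take i = 2: |uv²xy²z| = 2^p + k, and 2^p < 2^p + k < 2^p + 2^p = 2^(p+1).
So the length lies strictly between consecutive powers of two and is not a power of 2; uv²xy²z ∉ L.

This contradicts the CFL pumping lemma, which requires uv^i xy^i z ∈ L for all i ≥ 0.
Hence L = {a^(2^n) : n ≥ 0} is not context-free. ∎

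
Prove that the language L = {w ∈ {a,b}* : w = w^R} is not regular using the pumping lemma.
Assume for contradiction that L is regular, and let p ≥ 1 be the pumping length given by the pumping lemma.
Choose s = a^p b a^p. Then s ∈ L (it reads the same in both directions) and |s| = 2p + 1 ≥ p.
By the pumping lemma, s = xyz for some x, y, z with |xy| ≤ p, |y| ≥ 1, and xy^i z ∈ L for every i ≥ 0.
Since |xy| ≤ p and the first p symbols of s are all a's, y = a^k for some k with 1 ≤ k ≤ p.

Take i = 2: xy²z = a^(p + k) b a^p.
Its reversal is a^p b a^(p + k). These differ because the block of a's before the unique b has length p + k in one and p in the other, and p + k ≠ p since k ≥ 1. So xy²z is not a palindrome, i.e. xy²z ∉ L.

This contradicts the pumping lemma, which requires xy^i z ∈ L for all i ≥ 0.
Hence L = {w ∈ {a,b}* : w = w^R} is not regular. ∎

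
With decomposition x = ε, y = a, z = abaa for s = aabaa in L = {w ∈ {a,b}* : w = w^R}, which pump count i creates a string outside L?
i = 0

xy⁰z = ε · ε · abaa = abaa; abaa reversed is aaba ≠ abaa, so it is not a palindrome and is not in L.
(Other choices also work, e.g. i = 2, 3; only i = 1 is guaranteed to stay in L since xy¹z = s.)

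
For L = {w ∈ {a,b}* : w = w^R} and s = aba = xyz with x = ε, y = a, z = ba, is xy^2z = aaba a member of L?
No

xy²z = ε · aa · ba = aaba.
aaba reversed is abaa ≠ aaba, so it is not a palindrome and is not in L.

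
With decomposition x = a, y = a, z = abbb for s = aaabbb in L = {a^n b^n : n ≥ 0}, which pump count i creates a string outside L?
i = 3

xy³z = a · aaa · abbb = aaaaabbb; aaaaabbb has 5 a's and 3 b's; 5 ≠ 3, so it is not in L.
(Other choices also work, e.g. i = 0, 2; only i = 1 is guaranteed to stay in L since xy¹z = s.)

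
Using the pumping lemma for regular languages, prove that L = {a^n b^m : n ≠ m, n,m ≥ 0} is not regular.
Assume for contradiction that L is regular, and let p ≥ 1 be the pumping length given by the pumping lemma.
Choose s = a^p b^(p + p!). Then s ∈ L because p ≠ p + p! (as p! ≥ 1), and |s| ≥ p.
By the pumping lemma, s = xyz for some x, y, z with |xy| ≤ p, |y| ≥ 1, and xy^i z ∈ L for every i ≥ 0.
Since |xy| ≤ p and the first p symbols of s are all a's, y = a^k for some k with 1 ≤ k ≤ p.
For every i ≥ 0, xy^i z = a^(p + (i − 1)k) b^(p + p!).

Because 1 ≤ k ≤ p, k divides p!. Let t = p!/k (a positive integer) and take i = t + 1.
Then the number of a's is p + tk = p + p!, which equals the number of b's.
So xy^(t+1) z = a^(p + p!) b^(p + p!) has equally many a's and b's and is NOT in L.

This contradicts the pumping lemma, which requires xy^i z ∈ L for all i ≥ 0.
Hence L = {a^n b^m : n ≠ m, n,m ≥ 0} is not regular. ∎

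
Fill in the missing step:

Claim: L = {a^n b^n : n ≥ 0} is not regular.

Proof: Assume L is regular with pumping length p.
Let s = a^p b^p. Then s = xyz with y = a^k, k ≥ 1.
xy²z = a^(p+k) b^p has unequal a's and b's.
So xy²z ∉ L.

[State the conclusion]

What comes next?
This contradicts the pumping lemma for regular languages,
which guarantees xy^i z ∈ L for all i ≥ 0.

Since our assumption that L is regular leads to a contradiction,
we conclude that L = {a^n b^n : n ≥ 0} is NOT regular. ∎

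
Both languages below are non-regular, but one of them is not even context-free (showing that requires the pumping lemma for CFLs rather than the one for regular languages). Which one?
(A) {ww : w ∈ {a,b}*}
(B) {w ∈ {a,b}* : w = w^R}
(A) {ww : w ∈ {a,b}*}

(A) {ww : w ∈ {a,b}*} requires the CFL pumping lemma.

- {w ∈ {a,b}* : w = w^R} is context-free (but not regular)
  • Can be shown non-regular with the regular pumping lemma
  • After pumping, the string is no longer symmetric

- {ww : w ∈ {a,b}*} is NOT context-free
  • Requires the CFL pumping lemma to prove
  • Cannot verify equality of two arbitrary substrings

The CFL pumping lemma is "stronger" in that it can prove non-membership
in the larger class of context-free languages.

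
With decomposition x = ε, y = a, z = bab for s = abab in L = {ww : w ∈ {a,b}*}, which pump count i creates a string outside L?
i = 3

xy³z = ε · aaa · bab = aaabab; aaabab has length 6; its halves are aaa and bab, which differ, so it is not in L.
(Other choices also work, e.g. i = 0, 2; only i = 1 is guaranteed to stay in L since xy¹z = s.)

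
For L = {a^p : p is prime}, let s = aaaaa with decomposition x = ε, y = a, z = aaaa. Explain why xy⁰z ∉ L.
xy⁰z = aaaa ∉ L

Pumping with i = 0 replaces y = a by y⁰ = ε:
- Original: s = xyz = aaaaa; aaaaa has length 5, which is prime, so it is in L
- Pumped: xy⁰z = ε · ε · aaaa = aaaa
- aaaa has length 4 = 2 × 2, which is not prime, so it is not in L

The pumping lemma would require xy⁰z ∈ L, so this decomposition yields a contradiction.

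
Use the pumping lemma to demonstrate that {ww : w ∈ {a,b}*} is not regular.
Assume for contradiction that L is regular, and let p ≥ 1 be the pumping length given by the pumping lemma.
Choose s = a^p b a^p b. Then s ∈ L (take w = a^p b) and |s| = 2p + 2 ≥ p.
By the pumping lemma, s = xyz for some x, y, z with |xy| ≤ p, |y| ≥ 1, and xy^i z ∈ L for every i ≥ 0.
Since |xy| ≤ p and the first p symbols of s are all a's, y = a^k for some k with 1 ≤ k ≤ p.

Take i = 2: t = xy²z = a^(p + k) b a^p b.
Suppose t = uu for some string u. The string t contains exactly two b's and ends in b, so u contains exactly one b and ends in b; hence u = a^j b for some j, and uu = a^j b a^j b. Comparing with t = a^(p + k) b a^p b forces j = p + k (first block) and j = p (second block), which is impossible since k ≥ 1. So t ∉ L.

This contradicts the pumping lemma, which requires xy^i z ∈ L for all i ≥ 0.
Hence L = {ww : w ∈ {a,b}*} is not regular. ∎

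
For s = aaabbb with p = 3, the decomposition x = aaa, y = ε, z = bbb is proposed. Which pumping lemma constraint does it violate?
Violated: |y| > 0

The decomposition x = aaa, y = ε, z = bbb for s = aaabbb with p = 3
violates the constraint: |y| > 0

|y| = 0, but the pumping lemma requires |y| > 0 (y must be non-empty).

Pumping lemma constraints:
1. xyz = s (decomposition is valid)
2. |xy| ≤ p
3. |y| > 0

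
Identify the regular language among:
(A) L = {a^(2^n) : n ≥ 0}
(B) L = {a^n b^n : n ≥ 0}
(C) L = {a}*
(C) {a}*

(C) L = {a}* is regular.

This can be recognized by a finite automaton (DFA/NFA).
Regular expressions like {a}* define regular languages.

The other choices are not regular:
- {a^n b^n : n ≥ 0}: After pumping, the number of a's and b's become unequal
- {a^(2^n) : n ≥ 0}: After pumping, length is no longer a power of 2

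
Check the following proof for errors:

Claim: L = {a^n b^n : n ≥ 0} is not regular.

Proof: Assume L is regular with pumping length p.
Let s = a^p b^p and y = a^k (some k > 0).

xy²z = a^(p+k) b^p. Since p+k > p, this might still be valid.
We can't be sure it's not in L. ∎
The proof is INCORRECT.

Error: The conclusion is wrong.
xy²z = a^(p+k) b^p is definitely NOT in L because the number of a's (p+k) ≠ number of b's (p).
The proof incorrectly doubts what is actually a valid contradiction.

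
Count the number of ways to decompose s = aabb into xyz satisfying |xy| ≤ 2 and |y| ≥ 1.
3

For s = 'aabb' with pumping length p = 2:

Constraints: |xy| ≤ 2, |y| > 0

Valid decompositions (|xy| ≤ p, |y| ≥ 1):
  • x='', y='a', z='abb'
  • x='a', y='a', z='bb'
  • x='', y='aa', z='bb'

Total count: 3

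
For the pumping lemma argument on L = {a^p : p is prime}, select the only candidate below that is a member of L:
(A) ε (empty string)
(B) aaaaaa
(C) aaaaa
(C) aaaaa

The pumping lemma is applied to a string s that lies in L, so first check membership of each option:
- (A) ε has length 0, which is not prime, so it is not in L ✗
- (B) aaaaaa has length 6 = 2 × 3, which is not prime, so it is not in L ✗
- (C) aaaaa has length 5, which is prime, so it is in L ✓

Only (C) aaaaa is in L, so it is the only candidate that could play the role of s.
(In a complete proof one picks s in terms of the pumping length p so that |s| ≥ p is guaranteed; a fixed string like aaaaa illustrates the shape of such an s.)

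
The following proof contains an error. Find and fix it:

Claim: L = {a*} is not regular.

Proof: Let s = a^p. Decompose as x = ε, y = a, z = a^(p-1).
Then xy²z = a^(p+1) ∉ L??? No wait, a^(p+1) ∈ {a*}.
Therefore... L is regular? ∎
Error: The proof attempts to show a*  is not regular, but a* IS regular!

Correction: a* is a regular language (recognized by a simple DFA with one accepting state and self-loop on 'a'). The pumping lemma can only prove non-regularity, not regularity. For regular languages, pumping always works.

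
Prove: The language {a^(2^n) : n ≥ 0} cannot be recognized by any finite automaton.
Assume for contradiction that L is regular, and let p ≥ 1 be the pumping length given by the pumping lemma.
Choose s = a^(2^p). Then s ∈ L and |s| = 2^p ≥ p.
By the pumping lemma, s = xyz for some x, y, z with |xy| ≤ p, |y| ≥ 1, and xy^i z ∈ L for every i ≥ 0.
Here y = a^k for some k with 1 ≤ k ≤ |xy| ≤ p, and p < 2^p.

Take i = 2: |xy²z| = 2^p + k.
Now 2^p < 2^p + k ≤ 2^p + p < 2^p + 2^p = 2^(p+1).
So |xy²z| lies strictly between the consecutive powers of two 2^p and 2^(p+1), hence is not a power of 2, and xy²z ∉ L.

This contradicts the pumping lemma, which requires xy^i z ∈ L for all i ≥ 0.
Hence L = {a^(2^n) : n ≥ 0} is not regular. ∎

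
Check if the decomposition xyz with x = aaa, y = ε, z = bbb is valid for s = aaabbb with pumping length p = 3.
Violated: |y| > 0

The decomposition x = aaa, y = ε, z = bbb for s = aaabbb with p = 3
violates the constraint: |y| > 0

|y| = 0, but the pumping lemma requires |y| > 0 (y must be non-empty).

Pumping lemma constraints:
1. xyz = s (decomposition is valid)
2. |xy| ≤ p
3. |y| > 0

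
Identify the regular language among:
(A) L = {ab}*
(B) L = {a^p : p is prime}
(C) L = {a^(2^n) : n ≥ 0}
(A) {ab}*

(A) L = {ab}* is regular.

This can be recognized by a finite automaton (DFA/NFA).
Regular expressions like {ab}* define regular languages.

The other choices are not regular:
- {a^p : p is prime}: After pumping, the length becomes composite
- {a^(2^n) : n ≥ 0}: After pumping, length is no longer a power of 2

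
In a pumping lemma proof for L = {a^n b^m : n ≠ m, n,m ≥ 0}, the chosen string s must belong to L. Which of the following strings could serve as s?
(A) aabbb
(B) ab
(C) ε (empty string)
(A) aabbb

The pumping lemma is applied to a string s that lies in L, so first check membership of each option:
- (A) aabbb = a^2 b^3 with 2 ≠ 3, so it is in L ✓
- (B) ab = a^1 b^1 has n = m = 1, so it is not in L ✗
- (C) ε = a^0 b^0 has n = m = 0, so it is not in L ✗

Only (A) aabbb is in L, so it is the only candidate that could play the role of s.
(In a complete proof one picks s in terms of the pumping length p so that |s| ≥ p is guaranteed; a fixed string like aabbb illustrates the shape of such an s.)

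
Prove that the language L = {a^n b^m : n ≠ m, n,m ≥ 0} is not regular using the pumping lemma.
Assume for contradiction that L is regular, and let p ≥ 1 be the pumping length given by the pumping lemma.
Choose s = a^p b^(p + p!). Then s ∈ L because p ≠ p + p! (as p! ≥ 1), and |s| ≥ p.
By the pumping lemma, s = xyz for some x, y, z with |xy| ≤ p, |y| ≥ 1, and xy^i z ∈ L for every i ≥ 0.
Since |xy| ≤ p and the first p symbols of s are all a's, y = a^k for some k with 1 ≤ k ≤ p.
For every i ≥ 0, xy^i z = a^(p + (i − 1)k) b^(p + p!).

Because 1 ≤ k ≤ p, k divides p!. Let t = p!/k (a positive integer) and take i = t + 1.
Then the number of a's is p + tk = p + p!, which equals the number of b's.
So xy^(t+1) z = a^(p + p!) b^(p + p!) has equally many a's and b's and is NOT in L.

This contradicts the pumping lemma, which requires xy^i z ∈ L for all i ≥ 0.
Hence L = {a^n b^m : n ≠ m, n,m ≥ 0} is not regular. ∎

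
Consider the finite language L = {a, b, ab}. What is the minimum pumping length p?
p = 3

For a finite language L, the pumping lemma holds vacuously if p > max|s| for s ∈ L.

The longest string in L = {a, b, ab} has length 2.
If p = 3, then no string s ∈ L has |s| ≥ p, so the condition is vacuously true.

The minimum pumping length is p = 3.

Why no smaller p works: for any p ≤ 2, the longest string s ∈ L has |s| = 2 ≥ p, so it would
have to be pumpable; but pumping up (i = 2, 3, ...) produces ever longer strings, which cannot all lie in the
finite language L. So the pumping property fails for every p ≤ 2.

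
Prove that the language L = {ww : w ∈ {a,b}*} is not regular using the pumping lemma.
Assume for contradiction that L is regular, and let p ≥ 1 be the pumping length given by the pumping lemma.
Choose s = a^p b a^p b. Then s ∈ L (take w = a^p b) and |s| = 2p + 2 ≥ p.
By the pumping lemma, s = xyz for some x, y, z with |xy| ≤ p, |y| ≥ 1, and xy^i z ∈ L for every i ≥ 0.
Since |xy| ≤ p and the first p symbols of s are all a's, y = a^k for some k with 1 ≤ k ≤ p.

Take i = 2: t = xy²z = a^(p + k) b a^p b.
Suppose t = uu for some string u. The string t contains exactly two b's and ends in b, so u contains exactly one b and ends in b; hence u = a^j b for some j, and uu = a^j b a^j b. Comparing with t = a^(p + k) b a^p b forces j = p + k (first block) and j = p (second block), which is impossible since k ≥ 1. So t ∉ L.

This contradicts the pumping lemma, which requires xy^i z ∈ L for all i ≥ 0.
Hence L = {ww : w ∈ {a,b}*} is not regular. ∎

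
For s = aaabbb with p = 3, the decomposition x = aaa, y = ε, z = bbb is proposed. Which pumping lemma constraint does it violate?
Violated: |y| > 0

The decomposition x = aaa, y = ε, z = bbb for s = aaabbb with p = 3
violates the constraint: |y| > 0

|y| = 0, but the pumping lemma requires |y| > 0 (y must be non-empty).

Pumping lemma constraints:
1. xyz = s (decomposition is valid)
2. |xy| ≤ p
3. |y| > 0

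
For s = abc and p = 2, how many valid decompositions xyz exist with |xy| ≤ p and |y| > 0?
3

For s = 'abc' with pumping length p = 2:

Constraints: |xy| ≤ 2, |y| > 0

Valid decompositions (|xy| ≤ p, |y| ≥ 1):
  • x='', y='a', z='bc'
  • x='a', y='b', z='c'
  • x='', y='ab', z='c'

Total count: 3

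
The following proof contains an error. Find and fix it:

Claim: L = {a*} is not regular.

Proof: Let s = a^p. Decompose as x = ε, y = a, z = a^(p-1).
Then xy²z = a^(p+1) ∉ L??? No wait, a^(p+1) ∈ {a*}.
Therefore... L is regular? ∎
Error: The proof attempts to show a*  is not regular, but a* IS regular!

Correction: a* is a regular language (recognized by a simple DFA with one accepting state and self-loop on 'a'). The pumping lemma can only prove non-regularity, not regularity. For regular languages, pumping always works.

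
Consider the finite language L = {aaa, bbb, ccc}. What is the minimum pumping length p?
p = 4

For a finite language L, the pumping lemma holds vacuously if p > max|s| for s ∈ L.

The longest string in L = {aaa, bbb, ccc} has length 3.
If p = 4, then no string s ∈ L has |s| ≥ p, so the condition is vacuously true.

The minimum pumping length is p = 4.

Why no smaller p works: for any p ≤ 3, the longest string s ∈ L has |s| = 3 ≥ p, so it would
have to be pumpable; but pumping up (i = 2, 3, ...) produces ever longer strings, which cannot all lie in the
finite language L. So the pumping property fails for every p ≤ 3.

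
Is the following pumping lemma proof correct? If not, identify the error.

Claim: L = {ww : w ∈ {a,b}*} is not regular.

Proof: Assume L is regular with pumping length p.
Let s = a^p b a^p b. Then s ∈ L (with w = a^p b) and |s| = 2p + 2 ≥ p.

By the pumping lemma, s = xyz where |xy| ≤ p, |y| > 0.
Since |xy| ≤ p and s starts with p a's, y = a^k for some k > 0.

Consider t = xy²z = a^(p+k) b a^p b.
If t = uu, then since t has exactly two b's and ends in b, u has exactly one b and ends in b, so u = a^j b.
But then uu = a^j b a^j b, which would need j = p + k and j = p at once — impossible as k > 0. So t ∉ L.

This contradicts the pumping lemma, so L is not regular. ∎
The proof is correct.

This proof is valid because:
1. s = a^p b a^p b is in L and is chosen in terms of p, so |s| ≥ p holds for every p
2. The decomposition analysis is correct: |xy| ≤ p forces y to lie inside the leading a's
3. The contradiction is valid: the argument shows a^(p+k) b a^p b cannot be split into two equal halves
4. The conclusion follows logically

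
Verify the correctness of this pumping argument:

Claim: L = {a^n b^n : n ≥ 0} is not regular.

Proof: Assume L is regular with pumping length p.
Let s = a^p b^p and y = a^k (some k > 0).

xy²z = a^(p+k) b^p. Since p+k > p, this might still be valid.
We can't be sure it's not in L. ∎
The proof is INCORRECT.

Error: The conclusion is wrong.
xy²z = a^(p+k) b^p is definitely NOT in L because the number of a's (p+k) ≠ number of b's (p).
The proof incorrectly doubts what is actually a valid contradiction.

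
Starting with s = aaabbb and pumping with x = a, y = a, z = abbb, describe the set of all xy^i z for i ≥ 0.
{xy^i z : i ≥ 0} = {a^(2+i) b^3 : i ≥ 0} = {aabbb, aaabbb, aaaabbb, ...}

With x = a, y = a, z = abbb: Starting with aaabbb and pumping the second 'a', we get strings with 2+i a's followed by 3 b's for i = 0, 1, 2, ...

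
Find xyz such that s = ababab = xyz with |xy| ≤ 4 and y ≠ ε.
x = 'ab', y = 'ab', z = 'ab'

For s = ababab and p = 4, one valid decomposition is:
- x = 'ab' (length 2)
- y = 'ab' (length 2)
- z = 'ab' (length 2)

Verification:
- xyz = 'ab' + 'ab' + 'ab' = ababab ✓
- |xy| = 4 ≤ 4 ✓
- |y| = 2 > 0 ✓

All pumping lemma constraints are satisfied.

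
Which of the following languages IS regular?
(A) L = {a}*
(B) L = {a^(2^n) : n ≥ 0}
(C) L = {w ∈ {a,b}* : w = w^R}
(A) {a}*

(A) L = {a}* is regular.

This can be recognized by a finite automaton (DFA/NFA).
Regular expressions like {a}* define regular languages.

The other choices are not regular:
- {a^(2^n) : n ≥ 0}: After pumping, length is no longer a power of 2
- {w ∈ {a,b}* : w = w^R}: After pumping, the string is no longer symmetric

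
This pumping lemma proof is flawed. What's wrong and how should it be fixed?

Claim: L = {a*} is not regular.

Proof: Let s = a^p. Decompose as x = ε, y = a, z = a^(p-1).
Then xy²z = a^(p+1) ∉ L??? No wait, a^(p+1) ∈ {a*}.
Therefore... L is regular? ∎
Error: The proof attempts to show a*  is not regular, but a* IS regular!

Correction: a* is a regular language (recognized by a simple DFA with one accepting state and self-loop on 'a'). The pumping lemma can only prove non-regularity, not regularity. For regular languages, pumping always works.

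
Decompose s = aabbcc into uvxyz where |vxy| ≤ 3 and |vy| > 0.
u='aa', v='b', x='b', y='c', z='c'

For s = aabbcc with pumping length p = 3:

One valid decomposition:
- u = 'aa'
- v = 'b'
- x = 'b'
- y = 'c'
- z = 'c'

Verification:
- uvxyz = 'aa' + 'b' + 'b' + 'c' + 'c' = aabbcc ✓
- |vxy| = |'bbc'| = 3 ≤ 3 ✓
- |vy| = |'bc'| = 2 > 0 ✓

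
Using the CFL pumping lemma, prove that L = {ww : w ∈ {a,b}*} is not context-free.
Assume for contradiction that L is context-free, and let p ≥ 1 be the pumping length given by the pumping lemma for CFLs.
Choose s = a^p b^p a^p b^p. Then s ∈ L (take w = a^p b^p) and |s| = 4p ≥ p.
By the CFL pumping lemma, s = uvxyz for some u, v, x, y, z with |vxy| ≤ p, |vy| ≥ 1, and uv^i xy^i z ∈ L for every i ≥ 0.

Write s as four blocks A₁ B₁ A₂ B₂ with A₁ = A₂ = a^p and B₁ = B₂ = b^p. Since |vxy| ≤ p, the window vxy lies inside at most two adjacent blocks. Take i = 0 and let t = uxz, so |t| = 4p − |vy| with 1 ≤ |vy| ≤ p. If |t| is odd, t ∉ L immediately, so assume |vy| is even (hence |vy| ≥ 2) and |t|/2 = 2p − |vy|/2, which satisfies p ≤ |t|/2 ≤ 2p − 1.

Case 1 (vxy inside A₁B₁): t = a^(p−j) b^(p−l) a^p b^p with j + l = |vy|. The second half of t has length < 2p, so it is a suffix of the trailing a^p b^p and ends in b; the first half is a^(p−j) b^(p−l) a^((j+l)/2), which ends in a because (j+l)/2 ≥ 1. The halves differ, so t ∉ L.

Case 2 (vxy inside B₁A₂, straddling the middle): t = a^p b^(p−j) a^(p−l) b^p with j + l = |vy|. If t = ww, then w is a prefix of t of length ≥ p, so w begins with a^p; and w is a suffix of t of length ≥ p, so w ends with b^p. That forces |w| ≥ 2p, contradicting |w| = |t|/2 ≤ 2p − 1. So t ∉ L.

Case 3 (vxy inside A₂B₂): t = a^p b^p a^(p−j) b^(p−l) with j + l = |vy|. The first half of t is a prefix of a^p b^p, so it begins with a; the second half is b^((j+l)/2) a^(p−j) b^(p−l), which begins with b. The halves differ, so t ∉ L.

In every case uv⁰xy⁰z = uxz ∉ L.

This contradicts the CFL pumping lemma, which requires uv^i xy^i z ∈ L for all i ≥ 0.
Hence L = {ww : w ∈ {a,b}*} is not context-free. ∎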